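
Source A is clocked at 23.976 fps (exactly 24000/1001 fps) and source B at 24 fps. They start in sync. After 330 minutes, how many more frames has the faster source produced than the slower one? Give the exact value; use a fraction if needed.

43200/91 frames

330 min = 19800 s.
A emits 24000/1001 × 19800 = 43200000/91 frames; B emits 24 × 19800 = 475200.
Difference = 43200/91 frames (≈ 474.7253); B is ahead of A.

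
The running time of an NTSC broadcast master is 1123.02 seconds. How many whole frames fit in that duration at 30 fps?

Frames = 1123.02 × 30 = 168453/5 ≈ 33690.6000.
Complete frames: 33690.

33690 frames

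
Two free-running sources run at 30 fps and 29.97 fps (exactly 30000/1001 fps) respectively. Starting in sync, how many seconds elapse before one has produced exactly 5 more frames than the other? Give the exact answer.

1001/6 seconds

The gap grows by |30000/1001 − 30| = 30/1001 frames per second.
Time for a 5-frame gap: 5 ÷ (30/1001) = 1001/6 s.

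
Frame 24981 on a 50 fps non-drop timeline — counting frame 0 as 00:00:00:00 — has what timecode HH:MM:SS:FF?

00:08:19:31

24981 ÷ 50 = 499 full seconds, remainder 31 frames.
499 s = 0 h 8 min 19 s.
Timecode: 00:08:19:31.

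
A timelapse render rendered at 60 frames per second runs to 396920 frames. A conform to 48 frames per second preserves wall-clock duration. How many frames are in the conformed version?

317536 frames

Target frames = source frames × (target rate / source rate) = 396920 × (48)/(60) = 396920 × 4/5 = 317536.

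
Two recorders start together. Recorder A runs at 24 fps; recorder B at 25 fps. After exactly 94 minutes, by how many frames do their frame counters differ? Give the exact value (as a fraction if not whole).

94 min = 5640 s.
A emits 24 × 5640 = 135360 frames; B emits 25 × 5640 = 141000.
Difference = 5640 frames; B is ahead of A.

5640 frames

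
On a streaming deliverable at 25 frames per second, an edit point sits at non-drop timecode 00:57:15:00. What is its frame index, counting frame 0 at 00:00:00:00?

frame 85875

Total seconds to the label: (0 × 3600 + 57 × 60 + 15) = 3435.
Frame index = 3435 × 25 + 0 = 85875.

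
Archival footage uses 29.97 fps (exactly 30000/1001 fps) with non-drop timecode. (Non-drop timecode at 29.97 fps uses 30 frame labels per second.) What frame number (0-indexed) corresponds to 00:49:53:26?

Total seconds to the label: (0 × 3600 + 49 × 60 + 53) = 2993.
Frame index = 2993 × 30 + 26 = 89816.

frame 89816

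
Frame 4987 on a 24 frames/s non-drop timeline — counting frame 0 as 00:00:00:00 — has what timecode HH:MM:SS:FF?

4987 ÷ 24 = 207 full seconds, remainder 19 frames.
207 s = 0 h 3 min 27 s.
Timecode: 00:03:27:19.

00:03:27:19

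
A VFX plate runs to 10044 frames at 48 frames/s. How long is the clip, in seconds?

209.25 seconds

Running time = 10044 / (48) = 209.25 s.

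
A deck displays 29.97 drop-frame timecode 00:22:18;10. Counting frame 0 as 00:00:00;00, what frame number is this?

As if non-drop at 30 labels/s: (0 × 3600 + 22 × 60 + 18) × 30 + 10 = 40150.
Minute boundaries passed: 22; those not divisible by 10: 22 − 2 = 20; dropped labels = 2 × 20 = 40.
Actual frame index = 40150 − 40 = 40110.

40110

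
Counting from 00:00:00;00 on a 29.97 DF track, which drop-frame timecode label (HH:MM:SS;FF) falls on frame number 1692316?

15:41:07;00

Ten DF minutes hold 17982 frames, so frame 1692316 lies in block 94 (frames 1690308–1708289) with 2008 frames into that block.
The block's first minute is 1800 frames and the rest 1798 each; 2008 frames reaches minute 1, so 94 × 18 + 1 × 2 = 1694 labels have been skipped so far.
Adding those back, label number 1692316 + 1694 = 1694010 at 30 labels/s is 56467 s + 0 f = 15 h 41 min 7 s frame 0, i.e. 15:41:07;00.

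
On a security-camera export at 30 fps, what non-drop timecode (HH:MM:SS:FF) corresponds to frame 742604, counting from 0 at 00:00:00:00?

06:52:33:14

742604 ÷ 30 = 24753 full seconds, remainder 14 frames.
24753 s = 6 h 52 min 33 s.
Timecode: 06:52:33:14.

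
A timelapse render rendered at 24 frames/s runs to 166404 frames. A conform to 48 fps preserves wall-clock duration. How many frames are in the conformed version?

Target frames = source frames × (target rate / source rate) = 166404 × (48)/(24) = 166404 × 2 = 332808.

332808 frames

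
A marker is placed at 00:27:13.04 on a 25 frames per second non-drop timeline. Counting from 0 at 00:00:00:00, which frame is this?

Total seconds to the label: (0 × 3600 + 27 × 60 + 13) = 1633.
Frame index = 1633 × 25 + 4 = 40829.

frame 40829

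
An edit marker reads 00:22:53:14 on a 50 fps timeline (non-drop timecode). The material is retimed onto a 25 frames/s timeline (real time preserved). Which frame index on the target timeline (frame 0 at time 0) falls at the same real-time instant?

Source frame index: (0×3600 + 22×60 + 53) × 50 + 14 = 68664.
Real time: 68664 / (50) = 34332/25 s.
Target frame: (34332/25) × (25) = 34332.

frame 34332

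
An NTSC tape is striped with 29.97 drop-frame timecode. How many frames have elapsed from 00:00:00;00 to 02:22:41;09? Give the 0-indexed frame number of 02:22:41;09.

256583

As if non-drop at 30 labels/s: (2 × 3600 + 22 × 60 + 41) × 30 + 9 = 256839.
Minute boundaries passed: 142; those not divisible by 10: 142 − 14 = 128; dropped labels = 2 × 128 = 256.
Actual frame index = 256839 − 256 = 256583.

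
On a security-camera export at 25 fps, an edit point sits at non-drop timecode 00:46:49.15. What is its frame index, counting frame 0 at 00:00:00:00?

Total seconds to the label: (0 × 3600 + 46 × 60 + 49) = 2809.
Frame index = 2809 × 25 + 15 = 70240.

frame 70240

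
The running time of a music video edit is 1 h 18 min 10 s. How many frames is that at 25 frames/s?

1 h 18 min 10 s = 4690 s.
Frames = 4690 × 25 = 117250.

117250 frames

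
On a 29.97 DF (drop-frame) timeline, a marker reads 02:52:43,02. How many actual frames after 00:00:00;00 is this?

310582

Complete 10-minute blocks: 17, each 17982 frames → 305694.
Remaining 2 whole minutes in the current block: 1800 + 1 × 1798 = 3598 frames.
Within the current minute: 43 × 30 + 2 − 2 = 1290 (labels ;00/;01 skipped at this minute). Total = 305694 + 3598 + 1290 = 310582.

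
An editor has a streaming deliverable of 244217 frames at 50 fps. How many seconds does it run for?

4884.34 seconds

Running time = 244217 / (50) = 4884.34 s.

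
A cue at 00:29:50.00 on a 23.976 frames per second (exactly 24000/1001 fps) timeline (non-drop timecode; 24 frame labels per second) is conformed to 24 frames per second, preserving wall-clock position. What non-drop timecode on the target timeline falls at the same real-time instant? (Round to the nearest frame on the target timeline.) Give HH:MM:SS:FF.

Source frame index: (0×3600 + 29×60 + 50) × 24 + 0 = 42960.
Real time: 42960 / (24000/1001) = 179179/100 s.
Target frame: (179179/100) × (24) = 1075074/25 ≈ 43002.960 → 43003.
At 24 labels/s: frame 43003 → 00:29:51:19.

00:29:51:19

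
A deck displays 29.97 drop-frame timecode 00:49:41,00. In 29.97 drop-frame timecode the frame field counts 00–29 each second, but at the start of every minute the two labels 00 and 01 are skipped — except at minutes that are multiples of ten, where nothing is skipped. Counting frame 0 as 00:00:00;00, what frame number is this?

89340

As if non-drop at 30 labels/s: (0 × 3600 + 49 × 60 + 41) × 30 + 0 = 89430.
Minute boundaries passed: 49; those not divisible by 10: 49 − 4 = 45; dropped labels = 2 × 45 = 90.
Actual frame index = 89430 − 90 = 89340.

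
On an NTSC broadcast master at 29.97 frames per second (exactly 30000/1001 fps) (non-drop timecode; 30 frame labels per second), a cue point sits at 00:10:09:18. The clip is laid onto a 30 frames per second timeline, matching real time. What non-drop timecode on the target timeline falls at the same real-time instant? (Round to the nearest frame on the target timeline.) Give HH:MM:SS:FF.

Source frame index: (0×3600 + 10×60 + 9) × 30 + 18 = 18288.
Real time: 18288 / (30000/1001) = 381381/625 s.
Target frame: (381381/625) × (30) = 2288286/125 ≈ 18306.288 → 18306.
At 30 labels/s: frame 18306 → 00:10:10:06.

00:10:10:06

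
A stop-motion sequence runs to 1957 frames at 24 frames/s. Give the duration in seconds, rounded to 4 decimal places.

Running time = 1957 × 1/24 = 1957/24 s ≈ 81.5417 s.

81.5417 seconds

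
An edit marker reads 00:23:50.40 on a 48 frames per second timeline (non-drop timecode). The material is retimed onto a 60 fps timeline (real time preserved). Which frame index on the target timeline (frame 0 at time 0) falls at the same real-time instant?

Source frame index: (0×3600 + 23×60 + 50) × 48 + 40 = 68680.
Real time: 68680 / (48) = 8585/6 s.
Target frame: (8585/6) × (60) = 85850.

frame 85850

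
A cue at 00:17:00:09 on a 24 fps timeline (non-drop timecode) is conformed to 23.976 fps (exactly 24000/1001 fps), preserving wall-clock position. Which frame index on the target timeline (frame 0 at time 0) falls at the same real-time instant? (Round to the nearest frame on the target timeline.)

Source frame index: (0×3600 + 17×60 + 0) × 24 + 9 = 24489.
Real time: 24489 / (24) = 8163/8 s.
Target frame: (8163/8) × (24000/1001) = 24489000/1001 ≈ 24464.535 → 24465.

frame 24465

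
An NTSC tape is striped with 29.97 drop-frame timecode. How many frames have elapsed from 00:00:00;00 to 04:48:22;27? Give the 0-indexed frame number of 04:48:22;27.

As if non-drop at 30 labels/s: (4 × 3600 + 48 × 60 + 22) × 30 + 27 = 519087.
Minute boundaries passed: 288; those not divisible by 10: 288 − 28 = 260; dropped labels = 2 × 260 = 520.
Actual frame index = 519087 − 520 = 518567.

518567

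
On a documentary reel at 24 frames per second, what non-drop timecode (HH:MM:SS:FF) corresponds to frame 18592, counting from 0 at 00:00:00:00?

18592 ÷ 24 = 774 full seconds, remainder 16 frames.
774 s = 0 h 12 min 54 s.
Timecode: 00:12:54:16.

00:12:54:16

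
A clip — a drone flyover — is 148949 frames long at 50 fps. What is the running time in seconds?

Running time = 148949 / (50) = 2978.98 s.

2978.98 seconds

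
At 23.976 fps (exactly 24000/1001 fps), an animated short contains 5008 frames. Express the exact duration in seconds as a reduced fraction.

Running time = 5008 ÷ (24000/1001) = 5008 × 1001/24000 = 313313/1500 s.

313313/1500 seconds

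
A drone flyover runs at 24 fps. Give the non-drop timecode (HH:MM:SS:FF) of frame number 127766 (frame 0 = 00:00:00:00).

01:28:43:14

127766 ÷ 24 = 5323 full seconds, remainder 14 frames.
5323 s = 1 h 28 min 43 s.
Timecode: 01:28:43:14.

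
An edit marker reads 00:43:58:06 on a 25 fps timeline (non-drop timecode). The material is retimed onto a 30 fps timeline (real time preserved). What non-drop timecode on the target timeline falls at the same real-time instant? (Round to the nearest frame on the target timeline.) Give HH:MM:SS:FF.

00:43:58:07

Source frame index: (0×3600 + 43×60 + 58) × 25 + 6 = 65956.
Real time: 65956 / (25) = 65956/25 s.
Target frame: (65956/25) × (30) = 395736/5 ≈ 79147.200 → 79147.
At 30 labels/s: frame 79147 → 00:43:58:07.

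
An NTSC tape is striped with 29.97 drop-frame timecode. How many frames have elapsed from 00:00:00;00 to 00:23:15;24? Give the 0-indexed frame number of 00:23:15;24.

As if non-drop at 30 labels/s: (0 × 3600 + 23 × 60 + 15) × 30 + 24 = 41874.
Minute boundaries passed: 23; those not divisible by 10: 23 − 2 = 21; dropped labels = 2 × 21 = 42.
Actual frame index = 41874 − 42 = 41832.

41832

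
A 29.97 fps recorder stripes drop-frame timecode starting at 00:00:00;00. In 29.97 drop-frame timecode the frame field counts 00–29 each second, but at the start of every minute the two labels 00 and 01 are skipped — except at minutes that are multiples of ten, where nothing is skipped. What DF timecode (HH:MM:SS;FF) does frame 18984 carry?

Each 10-minute DF block holds 10 × 60 × 30 − 9 × 2 = 17982 frames. 18984 ÷ 17982 → 1 full block, remainder 1002.
Within the partial block the first minute is 1800 frames and each further minute 1798, so 0 further minute boundaries passed. Total skipped labels = 18 × 1 + 2 × 0 = 18.
Non-drop label index = 18984 + 18 = 19002; at 30 labels/s that is 00:10:33:12, i.e. DF 00:10:33;12.

00:10:33;12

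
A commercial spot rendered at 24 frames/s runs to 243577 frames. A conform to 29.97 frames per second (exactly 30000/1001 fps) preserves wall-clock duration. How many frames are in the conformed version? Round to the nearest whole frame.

Frames at target rate = 243577 × (30000/1001) / (24) = 304471250/1001 ≈ 304167.083.
Nearest whole frame: 304167.

304167 frames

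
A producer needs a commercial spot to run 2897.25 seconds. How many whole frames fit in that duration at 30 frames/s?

Frames = 2897.25 × 30 = 173835/2 ≈ 86917.5000.
Complete frames: 86917.

86917 frames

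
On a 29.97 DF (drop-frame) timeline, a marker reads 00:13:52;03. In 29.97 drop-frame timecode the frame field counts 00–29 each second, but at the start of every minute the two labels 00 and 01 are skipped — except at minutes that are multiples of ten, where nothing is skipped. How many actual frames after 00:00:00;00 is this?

As if non-drop at 30 labels/s: (0 × 3600 + 13 × 60 + 52) × 30 + 3 = 24963.
Minute boundaries passed: 13; those not divisible by 10: 13 − 1 = 12; dropped labels = 2 × 12 = 24.
Actual frame index = 24963 − 24 = 24939.

24939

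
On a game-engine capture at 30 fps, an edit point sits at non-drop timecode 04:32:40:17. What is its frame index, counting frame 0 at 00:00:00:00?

frame 490817

Total seconds to the label: (4 × 3600 + 32 × 60 + 40) = 16360.
Frame index = 16360 × 30 + 17 = 490817.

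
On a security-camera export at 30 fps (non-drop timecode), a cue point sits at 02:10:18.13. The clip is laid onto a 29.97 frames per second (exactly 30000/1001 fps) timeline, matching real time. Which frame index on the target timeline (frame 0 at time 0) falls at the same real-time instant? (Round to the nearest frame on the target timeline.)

Source frame index: (2×3600 + 10×60 + 18) × 30 + 13 = 234553.
Real time: 234553 / (30) = 234553/30 s.
Target frame: (234553/30) × (30000/1001) = 21323000/91 ≈ 234318.681 → 234319.

frame 234319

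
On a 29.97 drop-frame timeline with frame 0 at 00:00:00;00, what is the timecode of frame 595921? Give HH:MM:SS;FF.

05:31:23;27

Ten DF minutes hold 17982 frames, so frame 595921 lies in block 33 (frames 593406–611387) with 2515 frames into that block.
The block's first minute is 1800 frames and the rest 1798 each; 2515 frames reaches minute 1, so 33 × 18 + 1 × 2 = 596 labels have been skipped so far.
Adding those back, label number 595921 + 596 = 596517 at 30 labels/s is 19883 s + 27 f = 5 h 31 min 23 s frame 27, i.e. 05:31:23;27.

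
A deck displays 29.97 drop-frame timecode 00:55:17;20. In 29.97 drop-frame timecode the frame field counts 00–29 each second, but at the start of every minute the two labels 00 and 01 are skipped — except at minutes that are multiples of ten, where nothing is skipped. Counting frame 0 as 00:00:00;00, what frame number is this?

Complete 10-minute blocks: 5, each 17982 frames → 89910.
Remaining 5 whole minutes in the current block: 1800 + 4 × 1798 = 8992 frames.
Within the current minute: 17 × 30 + 20 − 2 = 528 (labels ;00/;01 skipped at this minute). Total = 89910 + 8992 + 528 = 99430.

99430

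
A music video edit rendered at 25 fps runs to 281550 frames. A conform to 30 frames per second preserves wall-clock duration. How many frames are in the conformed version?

337860 frames

Target frames = source frames × (target rate / source rate) = 281550 × (30)/(25) = 281550 × 6/5 = 337860.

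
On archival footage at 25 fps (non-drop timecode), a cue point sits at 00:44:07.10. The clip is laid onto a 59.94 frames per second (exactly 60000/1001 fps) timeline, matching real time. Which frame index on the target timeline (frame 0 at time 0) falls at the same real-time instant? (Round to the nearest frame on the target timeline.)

frame 158685

Source frame index: (0×3600 + 44×60 + 7) × 25 + 10 = 66185.
Real time: 66185 / (25) = 13237/5 s.
Target frame: (13237/5) × (60000/1001) = 22692000/143 ≈ 158685.315 → 158685.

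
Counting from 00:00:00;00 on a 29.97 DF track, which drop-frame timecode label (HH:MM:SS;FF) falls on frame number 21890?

00:12:10;12

Each 10-minute DF block holds 10 × 60 × 30 − 9 × 2 = 17982 frames. 21890 ÷ 17982 → 1 full block, remainder 3908.
Within the partial block the first minute is 1800 frames and each further minute 1798, so 2 further minute boundaries passed. Total skipped labels = 18 × 1 + 2 × 2 = 22.
Non-drop label index = 21890 + 22 = 21912; at 30 labels/s that is 00:12:10:12, i.e. DF 00:12:10;12.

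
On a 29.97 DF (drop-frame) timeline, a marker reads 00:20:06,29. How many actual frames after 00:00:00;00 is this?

36173

Complete 10-minute blocks: 2, each 17982 frames → 35964.
Remaining 0 whole minutes in the current block: 0 frames.
Within the current minute: 6 × 30 + 29 = 209. Total = 35964 + 0 + 209 = 36173.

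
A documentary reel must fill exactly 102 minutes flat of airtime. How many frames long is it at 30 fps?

183600 frames

102 min = 6120 s.
Frames = 6120 × 30 = 183600.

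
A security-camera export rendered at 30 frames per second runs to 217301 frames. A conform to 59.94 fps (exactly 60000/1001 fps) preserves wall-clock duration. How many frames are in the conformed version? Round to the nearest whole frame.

434168 frames

Frames at target rate = 217301 × (60000/1001) / (30) = 62086000/143 ≈ 434167.832.
Nearest whole frame: 434168.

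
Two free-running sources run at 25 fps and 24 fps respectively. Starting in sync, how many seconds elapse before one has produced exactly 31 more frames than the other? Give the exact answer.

31 seconds

The gap grows by |24 − 25| = 1 frame per second.
Time for a 31-frame gap: 31 ÷ (1) = 31 s.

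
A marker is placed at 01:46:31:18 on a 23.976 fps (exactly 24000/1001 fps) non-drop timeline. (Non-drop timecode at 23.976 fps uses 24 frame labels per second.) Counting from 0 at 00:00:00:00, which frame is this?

Total seconds to the label: (1 × 3600 + 46 × 60 + 31) = 6391.
Frame index = 6391 × 24 + 18 = 153402.

frame 153402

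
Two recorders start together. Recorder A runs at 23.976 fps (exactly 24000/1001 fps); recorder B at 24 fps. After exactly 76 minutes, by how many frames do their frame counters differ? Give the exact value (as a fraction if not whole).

76 min = 4560 s.
A emits 24000/1001 × 4560 = 109440000/1001 frames; B emits 24 × 4560 = 109440.
Difference = 109440/1001 frames (≈ 109.3307); B is ahead of A.

109440/1001 frames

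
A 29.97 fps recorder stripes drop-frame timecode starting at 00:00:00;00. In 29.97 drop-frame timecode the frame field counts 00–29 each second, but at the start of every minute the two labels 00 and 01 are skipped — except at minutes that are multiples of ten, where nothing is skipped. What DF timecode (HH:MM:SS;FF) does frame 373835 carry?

Ten DF minutes hold 17982 frames, so frame 373835 lies in block 20 (frames 359640–377621) with 14195 frames into that block.
The block's first minute is 1800 frames and the rest 1798 each; 14195 frames reaches minute 7, so 20 × 18 + 7 × 2 = 374 labels have been skipped so far.
Adding those back, label number 373835 + 374 = 374209 at 30 labels/s is 12473 s + 19 f = 3 h 27 min 53 s frame 19, i.e. 03:27:53;19.

03:27:53;19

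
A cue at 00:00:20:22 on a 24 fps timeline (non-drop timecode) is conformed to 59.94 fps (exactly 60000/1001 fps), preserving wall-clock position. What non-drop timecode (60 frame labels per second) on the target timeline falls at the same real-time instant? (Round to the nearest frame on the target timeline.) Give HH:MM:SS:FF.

Source frame index: (0×3600 + 0×60 + 20) × 24 + 22 = 502.
Real time: 502 / (24) = 251/12 s.
Target frame: (251/12) × (60000/1001) = 1255000/1001 ≈ 1253.746 → 1254.
At 60 labels/s: frame 1254 → 00:00:20:54.

00:00:20:54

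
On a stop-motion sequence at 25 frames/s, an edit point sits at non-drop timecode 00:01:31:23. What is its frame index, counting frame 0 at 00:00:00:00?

Total seconds to the label: (0 × 3600 + 1 × 60 + 31) = 91.
Frame index = 91 × 25 + 23 = 2298.

2298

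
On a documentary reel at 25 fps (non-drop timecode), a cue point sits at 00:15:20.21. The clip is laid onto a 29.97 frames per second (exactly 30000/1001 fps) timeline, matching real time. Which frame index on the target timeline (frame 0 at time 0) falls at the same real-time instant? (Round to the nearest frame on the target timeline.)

frame 27598

Source frame index: (0×3600 + 15×60 + 20) × 25 + 21 = 23021.
Real time: 23021 / (25) = 23021/25 s.
Target frame: (23021/25) × (30000/1001) = 27625200/1001 ≈ 27597.602 → 27598.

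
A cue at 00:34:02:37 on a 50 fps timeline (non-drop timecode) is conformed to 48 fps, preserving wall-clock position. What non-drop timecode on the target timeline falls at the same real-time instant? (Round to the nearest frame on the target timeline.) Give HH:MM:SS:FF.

Source frame index: (0×3600 + 34×60 + 2) × 50 + 37 = 102137.
Real time: 102137 / (50) = 102137/50 s.
Target frame: (102137/50) × (48) = 2451288/25 ≈ 98051.520 → 98052.
At 48 labels/s: frame 98052 → 00:34:02:36.

00:34:02:36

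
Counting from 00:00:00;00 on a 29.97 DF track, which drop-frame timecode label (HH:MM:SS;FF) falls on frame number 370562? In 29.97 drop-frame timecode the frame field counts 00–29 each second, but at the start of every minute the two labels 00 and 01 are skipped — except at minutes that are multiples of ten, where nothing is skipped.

Ten DF minutes hold 17982 frames, so frame 370562 lies in block 20 (frames 359640–377621) with 10922 frames into that block.
The block's first minute is 1800 frames and the rest 1798 each; 10922 frames reaches minute 6, so 20 × 18 + 6 × 2 = 372 labels have been skipped so far.
Adding those back, label number 370562 + 372 = 370934 at 30 labels/s is 12364 s + 14 f = 3 h 26 min 4 s frame 14, i.e. 03:26:04;14.

03:26:04;14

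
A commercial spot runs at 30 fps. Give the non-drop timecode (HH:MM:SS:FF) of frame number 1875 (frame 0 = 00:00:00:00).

00:01:02:15

1875 ÷ 30 = 62 full seconds, remainder 15 frames.
62 s = 0 h 1 min 2 s.
Timecode: 00:01:02:15.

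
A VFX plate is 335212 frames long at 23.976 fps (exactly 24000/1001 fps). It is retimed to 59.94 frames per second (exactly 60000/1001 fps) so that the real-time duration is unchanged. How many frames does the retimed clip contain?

Frames at target rate = 335212 × (60000/1001) / (24000/1001) = 838030.

838030 frames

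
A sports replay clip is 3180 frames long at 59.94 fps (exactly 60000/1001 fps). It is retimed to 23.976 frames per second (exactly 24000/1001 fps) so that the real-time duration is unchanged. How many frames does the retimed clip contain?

Target frames = source frames × (target rate / source rate) = 3180 × (24000/1001)/(60000/1001) = 3180 × 2/5 = 1272.

1272 frames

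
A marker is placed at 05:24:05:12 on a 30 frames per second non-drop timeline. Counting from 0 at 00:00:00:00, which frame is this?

frame 583362

Total seconds to the label: (5 × 3600 + 24 × 60 + 5) = 19445.
Frame index = 19445 × 30 + 12 = 583362.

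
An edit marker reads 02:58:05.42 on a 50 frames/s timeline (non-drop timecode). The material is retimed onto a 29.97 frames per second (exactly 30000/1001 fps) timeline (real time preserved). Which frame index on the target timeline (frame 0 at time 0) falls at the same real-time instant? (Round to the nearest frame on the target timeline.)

Source frame index: (2×3600 + 58×60 + 5) × 50 + 42 = 534292.
Real time: 534292 / (50) = 267146/25 s.
Target frame: (267146/25) × (30000/1001) = 29143200/91 ≈ 320254.945 → 320255.

frame 320255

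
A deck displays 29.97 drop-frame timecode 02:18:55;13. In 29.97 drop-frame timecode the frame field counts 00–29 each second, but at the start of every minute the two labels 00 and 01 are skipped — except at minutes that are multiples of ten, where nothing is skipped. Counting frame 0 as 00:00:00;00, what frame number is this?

Complete 10-minute blocks: 13, each 17982 frames → 233766.
Remaining 8 whole minutes in the current block: 1800 + 7 × 1798 = 14386 frames.
Within the current minute: 55 × 30 + 13 − 2 = 1661 (labels ;00/;01 skipped at this minute). Total = 233766 + 14386 + 1661 = 249813.

249813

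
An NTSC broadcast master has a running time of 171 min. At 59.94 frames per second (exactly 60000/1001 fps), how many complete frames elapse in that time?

614985 frames

171 min = 10260 s.
Frames = 10260 × 60000/1001 = 615600000/1001 ≈ 614985.0150.
Complete frames: 614985.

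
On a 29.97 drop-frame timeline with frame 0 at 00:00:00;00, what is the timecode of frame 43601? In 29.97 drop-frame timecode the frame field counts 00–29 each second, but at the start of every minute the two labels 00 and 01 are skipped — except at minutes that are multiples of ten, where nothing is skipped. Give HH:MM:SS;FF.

00:24:14;25

Each 10-minute DF block holds 10 × 60 × 30 − 9 × 2 = 17982 frames. 43601 ÷ 17982 → 2 full blocks, remainder 7637.
Within the partial block the first minute is 1800 frames and each further minute 1798, so 4 further minute boundaries passed. Total skipped labels = 18 × 2 + 2 × 4 = 44.
Non-drop label index = 43601 + 44 = 43645; at 30 labels/s that is 00:24:14:25, i.e. DF 00:24:14;25.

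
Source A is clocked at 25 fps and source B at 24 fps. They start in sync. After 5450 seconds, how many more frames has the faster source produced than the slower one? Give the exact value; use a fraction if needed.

A emits 25 × 5450 = 136250 frames; B emits 24 × 5450 = 130800.
Difference = 5450 frames; B is behind A.

5450 frames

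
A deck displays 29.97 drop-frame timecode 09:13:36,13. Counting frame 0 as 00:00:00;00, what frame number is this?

995497

Complete 10-minute blocks: 55, each 17982 frames → 989010.
Remaining 3 whole minutes in the current block: 1800 + 2 × 1798 = 5396 frames.
Within the current minute: 36 × 30 + 13 − 2 = 1091 (labels ;00/;01 skipped at this minute). Total = 989010 + 5396 + 1091 = 995497.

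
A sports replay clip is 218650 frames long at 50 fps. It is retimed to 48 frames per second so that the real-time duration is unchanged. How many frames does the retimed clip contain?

209904 frames

Target frames = source frames × (target rate / source rate) = 218650 × (48)/(50) = 218650 × 24/25 = 209904.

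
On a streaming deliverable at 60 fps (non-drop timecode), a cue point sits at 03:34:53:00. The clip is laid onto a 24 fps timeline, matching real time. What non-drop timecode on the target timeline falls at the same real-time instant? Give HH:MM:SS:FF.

03:34:53:00

Source frame index: (3×3600 + 34×60 + 53) × 60 + 0 = 773580.
Real time: 773580 / (60) = 12893 s.
Target frame: (12893) × (24) = 309432.
At 24 labels/s: frame 309432 → 03:34:53:00.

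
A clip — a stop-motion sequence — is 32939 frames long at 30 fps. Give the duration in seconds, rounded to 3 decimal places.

1097.967 seconds

Running time = 32939 × 1/30 = 32939/30 s ≈ 1097.967 s.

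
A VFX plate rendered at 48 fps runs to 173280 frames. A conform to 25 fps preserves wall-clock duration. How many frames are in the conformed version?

90250 frames

Target frames = source frames × (target rate / source rate) = 173280 × (25)/(48) = 173280 × 25/48 = 90250.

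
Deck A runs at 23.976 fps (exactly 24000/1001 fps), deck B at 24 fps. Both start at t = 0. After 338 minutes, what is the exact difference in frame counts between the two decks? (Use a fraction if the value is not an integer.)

338 min = 20280 s.
A emits 24000/1001 × 20280 = 37440000/77 frames; B emits 24 × 20280 = 486720.
Difference = 37440/77 frames (≈ 486.2338); B is ahead of A.

37440/77 frames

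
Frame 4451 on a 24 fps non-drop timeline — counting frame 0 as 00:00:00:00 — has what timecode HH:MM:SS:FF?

4451 ÷ 24 = 185 full seconds, remainder 11 frames.
185 s = 0 h 3 min 5 s.
Timecode: 00:03:05:11.

00:03:05:11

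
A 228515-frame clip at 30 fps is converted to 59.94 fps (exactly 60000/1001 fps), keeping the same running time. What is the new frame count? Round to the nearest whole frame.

456573 frames

Frames at target rate = 228515 × (60000/1001) / (30) = 65290000/143 ≈ 456573.427.
Nearest whole frame: 456573.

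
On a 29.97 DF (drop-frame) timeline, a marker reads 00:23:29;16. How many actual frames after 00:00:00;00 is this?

42244

Complete 10-minute blocks: 2, each 17982 frames → 35964.
Remaining 3 whole minutes in the current block: 1800 + 2 × 1798 = 5396 frames.
Within the current minute: 29 × 30 + 16 − 2 = 884 (labels ;00/;01 skipped at this minute). Total = 35964 + 5396 + 884 = 42244.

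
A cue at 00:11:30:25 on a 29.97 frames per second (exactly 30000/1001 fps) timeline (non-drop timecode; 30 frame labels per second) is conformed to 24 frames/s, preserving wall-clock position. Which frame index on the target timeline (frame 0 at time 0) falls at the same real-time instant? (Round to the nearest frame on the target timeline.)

frame 16597

Source frame index: (0×3600 + 11×60 + 30) × 30 + 25 = 20725.
Real time: 20725 / (30000/1001) = 829829/1200 s.
Target frame: (829829/1200) × (24) = 829829/50 ≈ 16596.580 → 16597.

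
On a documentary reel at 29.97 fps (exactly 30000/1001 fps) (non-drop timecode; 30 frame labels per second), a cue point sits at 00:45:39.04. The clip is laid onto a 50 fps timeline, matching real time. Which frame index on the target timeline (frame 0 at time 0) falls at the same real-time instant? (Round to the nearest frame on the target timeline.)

Source frame index: (0×3600 + 45×60 + 39) × 30 + 4 = 82174.
Real time: 82174 / (30000/1001) = 41128087/15000 s.
Target frame: (41128087/15000) × (50) = 41128087/300 ≈ 137093.623 → 137094.

frame 137094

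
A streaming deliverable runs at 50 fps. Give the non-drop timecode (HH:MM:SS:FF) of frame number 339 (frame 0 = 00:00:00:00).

00:00:06:39

339 ÷ 50 = 6 full seconds, remainder 39 frames.
6 s = 0 h 0 min 6 s.
Timecode: 00:00:06:39.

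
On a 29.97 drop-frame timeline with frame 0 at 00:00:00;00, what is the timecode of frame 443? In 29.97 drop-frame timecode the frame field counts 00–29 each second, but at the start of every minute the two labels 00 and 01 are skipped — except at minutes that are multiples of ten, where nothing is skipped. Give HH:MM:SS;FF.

Each 10-minute DF block holds 10 × 60 × 30 − 9 × 2 = 17982 frames. 443 ÷ 17982 → 0 full blocks, remainder 443.
Within the partial block the first minute is 1800 frames and each further minute 1798, so 0 further minute boundaries passed. Total skipped labels = 18 × 0 + 2 × 0 = 0.
Non-drop label index = 443 + 0 = 443; at 30 labels/s that is 00:00:14:23, i.e. DF 00:00:14;23.

00:00:14;23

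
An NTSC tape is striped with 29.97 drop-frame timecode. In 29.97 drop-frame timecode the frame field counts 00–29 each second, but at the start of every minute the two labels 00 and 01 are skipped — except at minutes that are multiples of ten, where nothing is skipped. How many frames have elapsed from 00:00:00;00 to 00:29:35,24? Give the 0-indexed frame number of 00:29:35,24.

As if non-drop at 30 labels/s: (0 × 3600 + 29 × 60 + 35) × 30 + 24 = 53274.
Minute boundaries passed: 29; those not divisible by 10: 29 − 2 = 27; dropped labels = 2 × 27 = 54.
Actual frame index = 53274 − 54 = 53220.

53220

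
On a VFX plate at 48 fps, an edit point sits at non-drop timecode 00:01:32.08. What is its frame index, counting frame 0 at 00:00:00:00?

Total seconds to the label: (0 × 3600 + 1 × 60 + 32) = 92.
Frame index = 92 × 48 + 8 = 4424.

frame 4424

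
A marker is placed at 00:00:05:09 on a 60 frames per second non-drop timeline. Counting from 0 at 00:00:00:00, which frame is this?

frame 309

Total seconds to the label: (0 × 3600 + 0 × 60 + 5) = 5.
Frame index = 5 × 60 + 9 = 309.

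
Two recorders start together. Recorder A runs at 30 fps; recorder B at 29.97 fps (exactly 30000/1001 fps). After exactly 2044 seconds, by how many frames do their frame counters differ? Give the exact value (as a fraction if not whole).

A emits 30 × 2044 = 61320 frames; B emits 30000/1001 × 2044 = 8760000/143.
Difference = 8760/143 frames (≈ 61.2587); B is behind A.

8760/143 frames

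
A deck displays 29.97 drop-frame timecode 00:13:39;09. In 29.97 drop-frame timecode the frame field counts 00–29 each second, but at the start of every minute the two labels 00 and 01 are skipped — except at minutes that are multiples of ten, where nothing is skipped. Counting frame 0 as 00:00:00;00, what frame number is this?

24555

Complete 10-minute blocks: 1, each 17982 frames → 17982.
Remaining 3 whole minutes in the current block: 1800 + 2 × 1798 = 5396 frames.
Within the current minute: 39 × 30 + 9 − 2 = 1177 (labels ;00/;01 skipped at this minute). Total = 17982 + 5396 + 1177 = 24555.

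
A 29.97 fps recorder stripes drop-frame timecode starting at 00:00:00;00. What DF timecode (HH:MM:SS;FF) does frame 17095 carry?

Each 10-minute DF block holds 10 × 60 × 30 − 9 × 2 = 17982 frames. 17095 ÷ 17982 → 0 full blocks, remainder 17095.
Within the partial block the first minute is 1800 frames and each further minute 1798, so 9 further minute boundaries passed. Total skipped labels = 18 × 0 + 2 × 9 = 18.
Non-drop label index = 17095 + 18 = 17113; at 30 labels/s that is 00:09:30:13, i.e. DF 00:09:30;13.

00:09:30;13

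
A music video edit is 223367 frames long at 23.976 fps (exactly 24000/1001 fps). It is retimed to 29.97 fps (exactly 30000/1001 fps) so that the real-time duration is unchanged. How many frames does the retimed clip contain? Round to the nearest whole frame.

279209 frames

Frames at target rate = 223367 × (30000/1001) / (24000/1001) = 1116835/4 ≈ 279208.750.
Nearest whole frame: 279209.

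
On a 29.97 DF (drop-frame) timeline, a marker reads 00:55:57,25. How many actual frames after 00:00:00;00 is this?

Complete 10-minute blocks: 5, each 17982 frames → 89910.
Remaining 5 whole minutes in the current block: 1800 + 4 × 1798 = 8992 frames.
Within the current minute: 57 × 30 + 25 − 2 = 1733 (labels ;00/;01 skipped at this minute). Total = 89910 + 8992 + 1733 = 100635.

100635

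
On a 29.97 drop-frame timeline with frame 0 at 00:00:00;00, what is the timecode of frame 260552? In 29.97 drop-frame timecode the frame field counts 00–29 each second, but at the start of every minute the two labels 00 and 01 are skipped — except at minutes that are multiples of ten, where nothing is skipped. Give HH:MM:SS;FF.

02:24:53;22

Each 10-minute DF block holds 10 × 60 × 30 − 9 × 2 = 17982 frames. 260552 ÷ 17982 → 14 full blocks, remainder 8804.
Within the partial block the first minute is 1800 frames and each further minute 1798, so 4 further minute boundaries passed. Total skipped labels = 18 × 14 + 2 × 4 = 260.
Non-drop label index = 260552 + 260 = 260812; at 30 labels/s that is 02:24:53:22, i.e. DF 02:24:53;22.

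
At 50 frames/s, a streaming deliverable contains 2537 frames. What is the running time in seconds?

Running time = 2537 / (50) = 50.74 s.

50.74 seconds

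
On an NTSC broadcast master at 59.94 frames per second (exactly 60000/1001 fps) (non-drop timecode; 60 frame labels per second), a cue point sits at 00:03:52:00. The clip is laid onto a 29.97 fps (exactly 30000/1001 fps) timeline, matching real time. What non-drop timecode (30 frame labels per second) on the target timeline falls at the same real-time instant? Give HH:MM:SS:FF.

00:03:52:00

Source frame index: (0×3600 + 3×60 + 52) × 60 + 0 = 13920.
Real time: 13920 / (60000/1001) = 29029/125 s.
Target frame: (29029/125) × (30000/1001) = 6960.
At 30 labels/s: frame 6960 → 00:03:52:00.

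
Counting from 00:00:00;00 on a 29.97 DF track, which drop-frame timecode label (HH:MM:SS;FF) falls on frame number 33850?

Each 10-minute DF block holds 10 × 60 × 30 − 9 × 2 = 17982 frames. 33850 ÷ 17982 → 1 full block, remainder 15868.
Within the partial block the first minute is 1800 frames and each further minute 1798, so 8 further minute boundaries passed. Total skipped labels = 18 × 1 + 2 × 8 = 34.
Non-drop label index = 33850 + 34 = 33884; at 30 labels/s that is 00:18:49:14, i.e. DF 00:18:49;14.

00:18:49;14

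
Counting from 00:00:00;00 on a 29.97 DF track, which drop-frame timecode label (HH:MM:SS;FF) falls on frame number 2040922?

Each 10-minute DF block holds 10 × 60 × 30 − 9 × 2 = 17982 frames. 2040922 ÷ 17982 → 113 full blocks, remainder 8956.
Within the partial block the first minute is 1800 frames and each further minute 1798, so 4 further minute boundaries passed. Total skipped labels = 18 × 113 + 2 × 4 = 2042.
Non-drop label index = 2040922 + 2042 = 2042964; at 30 labels/s that is 18:54:58:24, i.e. DF 18:54:58;24.

18:54:58;24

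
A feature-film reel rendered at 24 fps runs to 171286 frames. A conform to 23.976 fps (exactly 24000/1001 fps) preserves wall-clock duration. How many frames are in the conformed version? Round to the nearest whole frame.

Frames at target rate = 171286 × (24000/1001) / (24) = 171286000/1001 ≈ 171114.885.
Nearest whole frame: 171115.

171115 frames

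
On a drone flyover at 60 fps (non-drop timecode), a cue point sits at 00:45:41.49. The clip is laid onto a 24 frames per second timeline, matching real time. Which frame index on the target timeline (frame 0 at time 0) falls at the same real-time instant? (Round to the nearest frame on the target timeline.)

Source frame index: (0×3600 + 45×60 + 41) × 60 + 49 = 164509.
Real time: 164509 / (60) = 164509/60 s.
Target frame: (164509/60) × (24) = 329018/5 ≈ 65803.600 → 65804.

frame 65804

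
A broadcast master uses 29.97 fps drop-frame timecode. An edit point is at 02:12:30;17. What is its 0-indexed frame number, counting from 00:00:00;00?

Complete 10-minute blocks: 13, each 17982 frames → 233766.
Remaining 2 whole minutes in the current block: 1800 + 1 × 1798 = 3598 frames.
Within the current minute: 30 × 30 + 17 − 2 = 915 (labels ;00/;01 skipped at this minute). Total = 233766 + 3598 + 915 = 238279.

238279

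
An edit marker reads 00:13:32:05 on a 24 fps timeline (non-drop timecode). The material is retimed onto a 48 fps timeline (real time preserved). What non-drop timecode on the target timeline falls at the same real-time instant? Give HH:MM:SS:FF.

00:13:32:10

Source frame index: (0×3600 + 13×60 + 32) × 24 + 5 = 19493.
Real time: 19493 / (24) = 19493/24 s.
Target frame: (19493/24) × (48) = 38986.
At 48 labels/s: frame 38986 → 00:13:32:10.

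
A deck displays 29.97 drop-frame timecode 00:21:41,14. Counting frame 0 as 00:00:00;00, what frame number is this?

39006

Complete 10-minute blocks: 2, each 17982 frames → 35964.
Remaining 1 whole minute in the current block: 1800 + 0 × 1798 = 1800 frames.
Within the current minute: 41 × 30 + 14 − 2 = 1242 (labels ;00/;01 skipped at this minute). Total = 35964 + 1800 + 1242 = 39006.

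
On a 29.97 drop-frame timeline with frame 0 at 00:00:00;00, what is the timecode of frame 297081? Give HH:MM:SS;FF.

Ten DF minutes hold 17982 frames, so frame 297081 lies in block 16 (frames 287712–305693) with 9369 frames into that block.
The block's first minute is 1800 frames and the rest 1798 each; 9369 frames reaches minute 5, so 16 × 18 + 5 × 2 = 298 labels have been skipped so far.
Adding those back, label number 297081 + 298 = 297379 at 30 labels/s is 9912 s + 19 f = 2 h 45 min 12 s frame 19, i.e. 02:45:12;19.

02:45:12;19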